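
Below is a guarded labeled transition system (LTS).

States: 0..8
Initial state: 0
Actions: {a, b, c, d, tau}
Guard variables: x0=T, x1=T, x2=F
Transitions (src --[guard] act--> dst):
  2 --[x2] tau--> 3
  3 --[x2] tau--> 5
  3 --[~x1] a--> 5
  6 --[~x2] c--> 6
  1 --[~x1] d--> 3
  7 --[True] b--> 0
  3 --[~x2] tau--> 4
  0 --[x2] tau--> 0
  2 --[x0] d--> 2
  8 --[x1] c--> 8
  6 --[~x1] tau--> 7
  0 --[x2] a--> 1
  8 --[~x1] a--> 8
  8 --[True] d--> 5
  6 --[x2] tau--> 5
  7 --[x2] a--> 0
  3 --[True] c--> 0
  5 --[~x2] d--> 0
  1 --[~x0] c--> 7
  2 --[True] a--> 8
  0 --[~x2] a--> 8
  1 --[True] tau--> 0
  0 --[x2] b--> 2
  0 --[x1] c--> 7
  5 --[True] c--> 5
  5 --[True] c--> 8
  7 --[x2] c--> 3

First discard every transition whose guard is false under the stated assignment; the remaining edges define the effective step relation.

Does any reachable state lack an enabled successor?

Answer: DEADLOCK-FREE

Trace:
Reachable = {0,5,7,8}
  0: a→8  c→7  [2 exit(s)]
  5: c→5  c→8  d→0  [3 exit(s)]
  7: b→0  [1 exit(s)]
  8: c→8  d→5  [2 exit(s)]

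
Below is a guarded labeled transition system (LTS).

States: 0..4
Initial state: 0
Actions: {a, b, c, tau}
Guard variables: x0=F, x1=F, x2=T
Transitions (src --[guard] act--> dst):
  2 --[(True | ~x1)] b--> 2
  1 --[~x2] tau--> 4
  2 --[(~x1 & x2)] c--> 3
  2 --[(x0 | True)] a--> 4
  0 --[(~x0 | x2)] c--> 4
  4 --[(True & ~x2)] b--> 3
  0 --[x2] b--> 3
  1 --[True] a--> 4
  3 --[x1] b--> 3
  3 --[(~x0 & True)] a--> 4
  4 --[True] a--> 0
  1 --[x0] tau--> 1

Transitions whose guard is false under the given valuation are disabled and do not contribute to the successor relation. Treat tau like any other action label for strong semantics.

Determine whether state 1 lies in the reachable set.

Answer: UNREACHABLE

Working:
8 transition(s) survive guard evaluation.
depth 0: {0}
depth 1: {3,4}  now seen {0,3,4}
R = {0,3,4}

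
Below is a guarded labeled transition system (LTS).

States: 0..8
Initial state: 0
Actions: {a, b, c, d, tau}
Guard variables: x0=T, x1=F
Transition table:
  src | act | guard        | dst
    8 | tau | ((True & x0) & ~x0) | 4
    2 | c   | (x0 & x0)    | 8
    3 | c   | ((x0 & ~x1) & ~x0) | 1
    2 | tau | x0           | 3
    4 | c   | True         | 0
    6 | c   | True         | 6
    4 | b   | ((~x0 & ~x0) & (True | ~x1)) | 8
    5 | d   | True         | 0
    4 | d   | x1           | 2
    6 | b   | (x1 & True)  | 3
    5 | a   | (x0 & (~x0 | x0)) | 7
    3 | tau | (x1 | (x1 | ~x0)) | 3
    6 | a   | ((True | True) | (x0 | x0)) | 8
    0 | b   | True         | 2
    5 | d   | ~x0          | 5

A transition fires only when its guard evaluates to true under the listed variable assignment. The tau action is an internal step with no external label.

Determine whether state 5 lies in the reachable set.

Answer: UNREACHABLE

Trace:
Guard filter leaves 8 enabled edge(s).
depth 0: {0}
depth 1: {2}  cumulative {0,2}
depth 2: {3,8}  cumulative {0,2,3,8}
Reach set: {0,2,3,8}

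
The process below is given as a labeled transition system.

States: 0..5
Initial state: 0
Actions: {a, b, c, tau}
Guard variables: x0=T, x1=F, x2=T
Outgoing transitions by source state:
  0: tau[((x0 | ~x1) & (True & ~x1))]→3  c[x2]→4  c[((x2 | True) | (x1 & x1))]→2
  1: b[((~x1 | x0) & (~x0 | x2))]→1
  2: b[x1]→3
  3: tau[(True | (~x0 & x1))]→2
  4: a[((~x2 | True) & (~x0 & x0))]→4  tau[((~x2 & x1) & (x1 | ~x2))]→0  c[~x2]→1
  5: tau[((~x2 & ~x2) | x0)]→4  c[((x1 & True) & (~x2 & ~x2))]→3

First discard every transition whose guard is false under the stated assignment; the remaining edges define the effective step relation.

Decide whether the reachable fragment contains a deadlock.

Answer: DEADLOCK at state 2

Trace:
Reachable = {0,2,3,4}
  0: c→2  c→4  tau→3  [3 out]
  2: ∅  [deadlock]
  3: tau→2  [1 out]
  4: ∅  [deadlock]
Path to 2: c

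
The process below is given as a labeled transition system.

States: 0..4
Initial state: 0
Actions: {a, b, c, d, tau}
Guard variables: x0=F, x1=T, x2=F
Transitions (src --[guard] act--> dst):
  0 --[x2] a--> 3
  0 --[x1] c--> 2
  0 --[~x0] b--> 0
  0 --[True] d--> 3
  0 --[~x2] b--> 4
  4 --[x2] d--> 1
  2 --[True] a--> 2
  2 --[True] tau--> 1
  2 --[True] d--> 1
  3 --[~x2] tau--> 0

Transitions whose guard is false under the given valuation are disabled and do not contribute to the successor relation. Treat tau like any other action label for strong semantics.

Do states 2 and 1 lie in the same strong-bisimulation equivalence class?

Refine partition for ~:
  P[0] = {{0,1,2,3,4}}
  P[1] = {{0},{1,4},{2},{3}}
stable after 2 split(s): 4 block(s)
class of 2: {2}; class of 1: {1,4}

Answer: NOT BISIMILAR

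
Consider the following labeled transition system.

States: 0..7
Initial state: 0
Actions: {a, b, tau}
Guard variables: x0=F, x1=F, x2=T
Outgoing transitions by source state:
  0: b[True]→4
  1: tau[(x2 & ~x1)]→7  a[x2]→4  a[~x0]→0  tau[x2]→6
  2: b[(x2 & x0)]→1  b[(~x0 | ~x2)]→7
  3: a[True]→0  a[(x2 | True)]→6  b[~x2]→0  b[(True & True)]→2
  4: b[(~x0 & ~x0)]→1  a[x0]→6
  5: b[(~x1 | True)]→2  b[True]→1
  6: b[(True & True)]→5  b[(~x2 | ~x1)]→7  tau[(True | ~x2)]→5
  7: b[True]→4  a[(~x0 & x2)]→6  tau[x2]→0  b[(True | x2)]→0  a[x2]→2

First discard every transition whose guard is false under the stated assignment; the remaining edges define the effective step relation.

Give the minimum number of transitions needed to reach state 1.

Answer: 2

Trace:
Breadth-first toward 1:
  L0 = {0}
  L1 = {4}
  L2 = {1}
first hit 1 at d=2 via b·b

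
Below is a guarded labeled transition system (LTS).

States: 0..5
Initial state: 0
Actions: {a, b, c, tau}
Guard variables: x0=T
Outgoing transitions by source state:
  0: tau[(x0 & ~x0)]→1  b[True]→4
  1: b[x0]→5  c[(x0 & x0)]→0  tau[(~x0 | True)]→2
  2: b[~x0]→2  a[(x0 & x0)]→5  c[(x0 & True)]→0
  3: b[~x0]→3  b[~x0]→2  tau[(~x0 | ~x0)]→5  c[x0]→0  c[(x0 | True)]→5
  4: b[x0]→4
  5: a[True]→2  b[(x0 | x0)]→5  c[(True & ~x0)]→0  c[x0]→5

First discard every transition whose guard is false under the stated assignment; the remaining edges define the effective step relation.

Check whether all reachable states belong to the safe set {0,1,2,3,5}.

Answer: INVARIANT VIOLATED at state 4

Working:
Inv-set: {0,1,2,3,5}
Reachable = {0,4}
  0: safe
  4: VIOLATES
counterexample path to 4: b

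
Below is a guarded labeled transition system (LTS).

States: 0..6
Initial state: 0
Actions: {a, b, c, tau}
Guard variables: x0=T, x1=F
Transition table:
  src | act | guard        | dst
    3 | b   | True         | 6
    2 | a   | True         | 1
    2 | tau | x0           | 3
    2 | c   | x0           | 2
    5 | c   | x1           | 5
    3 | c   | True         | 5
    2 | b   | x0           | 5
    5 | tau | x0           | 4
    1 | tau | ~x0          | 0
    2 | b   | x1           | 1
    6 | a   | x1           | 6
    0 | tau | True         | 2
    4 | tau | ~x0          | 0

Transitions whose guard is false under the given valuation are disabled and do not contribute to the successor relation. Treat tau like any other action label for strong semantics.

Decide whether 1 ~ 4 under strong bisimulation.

Bisimulation quotient by refinement:
  round 0: {{0,1,2,3,4,5,6}}
  round 1: {{0,5},{1,4,6},{2},{3}}
  round 2: {{0},{1,4,6},{2},{3},{5}}
5 equivalence class(es) (converged in 3)
class of 1: {1,4,6}; class of 4: {1,4,6}

Answer: BISIMILAR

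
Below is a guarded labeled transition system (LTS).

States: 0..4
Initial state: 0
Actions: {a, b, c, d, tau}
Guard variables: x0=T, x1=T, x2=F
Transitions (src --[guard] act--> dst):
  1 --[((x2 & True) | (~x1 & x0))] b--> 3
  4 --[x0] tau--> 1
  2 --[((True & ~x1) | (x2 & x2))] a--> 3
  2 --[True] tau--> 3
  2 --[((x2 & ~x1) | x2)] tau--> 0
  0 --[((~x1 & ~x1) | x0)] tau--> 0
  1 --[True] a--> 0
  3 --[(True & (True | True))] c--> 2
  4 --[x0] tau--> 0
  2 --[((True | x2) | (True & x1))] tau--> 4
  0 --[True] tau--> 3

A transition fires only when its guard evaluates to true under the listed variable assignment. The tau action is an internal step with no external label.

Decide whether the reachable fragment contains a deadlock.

Answer: DEADLOCK-FREE

Trace:
R = {0,1,2,3,4}
  0: tau→0  tau→3  [deg 2]
  1: a→0  [deg 1]
  2: tau→3  tau→4  [deg 2]
  3: c→2  [deg 1]
  4: tau→0  tau→1  [deg 2]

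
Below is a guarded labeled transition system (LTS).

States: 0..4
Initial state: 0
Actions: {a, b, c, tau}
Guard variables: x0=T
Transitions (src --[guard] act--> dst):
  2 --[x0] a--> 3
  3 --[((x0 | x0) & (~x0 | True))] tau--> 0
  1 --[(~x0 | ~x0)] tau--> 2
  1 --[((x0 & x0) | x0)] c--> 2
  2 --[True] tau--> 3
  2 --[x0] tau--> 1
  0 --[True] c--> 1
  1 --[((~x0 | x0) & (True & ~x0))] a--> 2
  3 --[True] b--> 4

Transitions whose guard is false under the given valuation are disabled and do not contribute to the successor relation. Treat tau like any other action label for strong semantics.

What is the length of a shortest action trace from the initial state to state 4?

Answer: 4

Analysis:
BFS to 4:
  depth 0: {0}
  depth 1: {1}
  depth 2: {2}
  depth 3: {3}
  depth 4: {4}
first hit 4 at d=4 via c·c·a·b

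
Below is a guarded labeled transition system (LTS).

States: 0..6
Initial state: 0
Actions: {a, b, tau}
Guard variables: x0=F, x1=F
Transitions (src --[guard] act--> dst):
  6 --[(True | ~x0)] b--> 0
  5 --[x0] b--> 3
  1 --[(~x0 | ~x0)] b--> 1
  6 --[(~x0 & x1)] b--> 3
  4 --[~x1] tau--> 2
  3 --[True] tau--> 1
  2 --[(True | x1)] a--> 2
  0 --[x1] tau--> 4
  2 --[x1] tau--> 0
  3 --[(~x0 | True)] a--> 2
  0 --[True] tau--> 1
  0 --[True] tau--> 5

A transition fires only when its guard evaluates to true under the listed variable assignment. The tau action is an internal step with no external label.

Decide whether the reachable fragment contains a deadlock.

Answer: DEADLOCK at state 5

Trace:
Reachable = {0,1,5}
  0: tau→1  tau→5  [2 exit(s)]
  1: b→1  [1 exit(s)]
  5: ∅  [STUCK]
witness 5: tau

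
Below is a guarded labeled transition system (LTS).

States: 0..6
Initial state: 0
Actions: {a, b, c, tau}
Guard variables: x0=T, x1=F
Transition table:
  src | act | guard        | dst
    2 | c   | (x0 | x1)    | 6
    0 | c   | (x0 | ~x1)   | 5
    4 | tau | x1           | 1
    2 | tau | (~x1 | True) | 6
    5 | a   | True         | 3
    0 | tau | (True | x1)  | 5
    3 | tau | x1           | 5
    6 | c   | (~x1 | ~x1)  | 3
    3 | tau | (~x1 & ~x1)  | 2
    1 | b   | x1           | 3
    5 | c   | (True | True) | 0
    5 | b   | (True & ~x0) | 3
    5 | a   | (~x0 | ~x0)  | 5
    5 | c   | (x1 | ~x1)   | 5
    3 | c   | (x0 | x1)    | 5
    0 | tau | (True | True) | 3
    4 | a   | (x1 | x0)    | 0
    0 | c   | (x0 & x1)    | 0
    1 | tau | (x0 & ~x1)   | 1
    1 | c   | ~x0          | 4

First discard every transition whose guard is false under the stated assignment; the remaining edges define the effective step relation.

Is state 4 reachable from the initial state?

After dropping false guards: 13 live edges.
depth 0: {0}
depth 1: {3,5}  total {0,3,5}
depth 2: {2}  total {0,2,3,5}
depth 3: {6}  total {0,2,3,5,6}
R = {0,2,3,5,6}

Answer: UNREACHABLE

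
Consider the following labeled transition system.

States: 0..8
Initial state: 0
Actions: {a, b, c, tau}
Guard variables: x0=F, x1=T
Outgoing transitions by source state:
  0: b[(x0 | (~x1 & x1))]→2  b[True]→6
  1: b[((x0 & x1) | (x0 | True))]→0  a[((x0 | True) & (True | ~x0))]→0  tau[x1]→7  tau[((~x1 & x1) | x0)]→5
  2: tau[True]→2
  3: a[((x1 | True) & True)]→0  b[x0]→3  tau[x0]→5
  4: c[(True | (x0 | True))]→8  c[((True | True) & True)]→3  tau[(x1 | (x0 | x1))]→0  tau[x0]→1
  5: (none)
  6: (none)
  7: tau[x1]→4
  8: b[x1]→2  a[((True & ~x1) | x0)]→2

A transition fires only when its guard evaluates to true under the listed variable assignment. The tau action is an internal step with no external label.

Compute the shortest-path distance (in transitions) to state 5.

Layered search for 5:
  depth 0: {0}
  depth 1: {6}
5 never appears.

Answer: UNREACHABLE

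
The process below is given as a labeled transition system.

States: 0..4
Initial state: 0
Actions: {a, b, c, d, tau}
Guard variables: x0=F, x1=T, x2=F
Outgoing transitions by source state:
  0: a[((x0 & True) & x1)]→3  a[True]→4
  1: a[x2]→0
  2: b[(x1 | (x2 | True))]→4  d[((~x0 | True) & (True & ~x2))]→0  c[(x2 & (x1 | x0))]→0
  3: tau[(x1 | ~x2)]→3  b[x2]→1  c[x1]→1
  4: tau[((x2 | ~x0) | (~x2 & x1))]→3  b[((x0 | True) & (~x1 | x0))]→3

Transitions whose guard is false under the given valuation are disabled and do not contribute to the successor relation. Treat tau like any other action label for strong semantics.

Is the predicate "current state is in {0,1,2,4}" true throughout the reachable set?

Answer: INVARIANT VIOLATED at state 3

Trace:
Safe = {0,1,2,4}
R = {0,1,3,4}
  0: ✓
  1: ✓
  3: VIOLATES
  4: ✓
reach 3 via a·tau — violates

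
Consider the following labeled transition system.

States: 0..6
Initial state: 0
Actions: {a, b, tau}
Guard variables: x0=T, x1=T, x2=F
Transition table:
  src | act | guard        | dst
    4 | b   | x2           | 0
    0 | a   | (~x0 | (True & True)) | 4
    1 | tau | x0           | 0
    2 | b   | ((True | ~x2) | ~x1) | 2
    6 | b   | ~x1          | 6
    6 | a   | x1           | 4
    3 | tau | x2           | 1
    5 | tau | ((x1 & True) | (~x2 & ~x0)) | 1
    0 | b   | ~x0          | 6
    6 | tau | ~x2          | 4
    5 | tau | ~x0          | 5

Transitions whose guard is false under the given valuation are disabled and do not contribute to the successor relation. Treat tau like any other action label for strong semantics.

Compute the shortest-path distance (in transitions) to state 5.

Breadth-first toward 5:
  L0 = {0}
  L1 = {4}
5 never appears.

Answer: UNREACHABLE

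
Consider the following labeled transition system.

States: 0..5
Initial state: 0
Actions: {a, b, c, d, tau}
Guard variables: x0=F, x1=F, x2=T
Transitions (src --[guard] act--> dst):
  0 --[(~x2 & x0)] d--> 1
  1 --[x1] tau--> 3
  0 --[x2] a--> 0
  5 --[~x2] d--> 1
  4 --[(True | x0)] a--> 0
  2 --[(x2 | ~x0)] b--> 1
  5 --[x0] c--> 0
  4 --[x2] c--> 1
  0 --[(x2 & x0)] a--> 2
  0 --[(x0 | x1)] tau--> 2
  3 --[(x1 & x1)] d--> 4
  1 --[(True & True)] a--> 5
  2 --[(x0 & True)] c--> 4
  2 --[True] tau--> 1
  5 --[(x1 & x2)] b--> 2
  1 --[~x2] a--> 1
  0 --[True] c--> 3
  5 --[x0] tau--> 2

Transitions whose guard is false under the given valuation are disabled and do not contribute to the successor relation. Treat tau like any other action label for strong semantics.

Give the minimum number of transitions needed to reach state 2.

BFS to 2:
  depth 0: {0}
  depth 1: {3}
2 never appears.

Answer: UNREACHABLE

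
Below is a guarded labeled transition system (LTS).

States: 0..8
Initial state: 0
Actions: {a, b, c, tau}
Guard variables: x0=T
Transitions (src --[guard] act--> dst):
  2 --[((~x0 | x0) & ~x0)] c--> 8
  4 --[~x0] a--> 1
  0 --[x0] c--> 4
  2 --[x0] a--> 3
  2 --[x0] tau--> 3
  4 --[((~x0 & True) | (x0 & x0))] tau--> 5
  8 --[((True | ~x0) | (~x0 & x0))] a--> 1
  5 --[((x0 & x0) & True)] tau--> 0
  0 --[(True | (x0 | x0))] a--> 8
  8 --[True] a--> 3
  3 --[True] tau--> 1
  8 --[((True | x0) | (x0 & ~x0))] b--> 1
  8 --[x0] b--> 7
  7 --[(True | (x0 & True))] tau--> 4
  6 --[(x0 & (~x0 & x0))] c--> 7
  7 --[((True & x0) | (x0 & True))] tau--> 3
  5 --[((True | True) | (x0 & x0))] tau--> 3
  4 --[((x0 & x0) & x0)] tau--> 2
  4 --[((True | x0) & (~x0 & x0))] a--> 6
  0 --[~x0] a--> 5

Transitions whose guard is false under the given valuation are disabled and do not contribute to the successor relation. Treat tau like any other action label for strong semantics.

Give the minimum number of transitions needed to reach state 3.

Answer: 2

Working:
BFS to 3:
  L0 = {0}
  L1 = {4,8}
  L2 = {1,2,3,5,7}
first hit 3 at d=2 via a·a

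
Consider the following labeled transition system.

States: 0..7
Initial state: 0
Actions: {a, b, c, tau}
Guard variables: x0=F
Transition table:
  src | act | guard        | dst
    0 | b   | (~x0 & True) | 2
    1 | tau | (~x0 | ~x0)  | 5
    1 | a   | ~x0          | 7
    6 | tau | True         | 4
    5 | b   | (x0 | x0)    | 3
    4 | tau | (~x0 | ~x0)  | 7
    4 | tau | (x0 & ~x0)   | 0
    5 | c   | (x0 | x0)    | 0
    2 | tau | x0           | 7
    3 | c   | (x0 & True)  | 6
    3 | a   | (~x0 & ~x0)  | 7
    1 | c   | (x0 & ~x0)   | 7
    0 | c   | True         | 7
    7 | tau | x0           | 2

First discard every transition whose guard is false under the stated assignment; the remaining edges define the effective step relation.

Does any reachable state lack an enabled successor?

Answer: DEADLOCK at state 2

Working:
R = {0,2,7}
  0: b→2  c→7  [2 exit(s)]
  2: ∅  [STUCK]
  7: ∅  [STUCK]
Path to 2: b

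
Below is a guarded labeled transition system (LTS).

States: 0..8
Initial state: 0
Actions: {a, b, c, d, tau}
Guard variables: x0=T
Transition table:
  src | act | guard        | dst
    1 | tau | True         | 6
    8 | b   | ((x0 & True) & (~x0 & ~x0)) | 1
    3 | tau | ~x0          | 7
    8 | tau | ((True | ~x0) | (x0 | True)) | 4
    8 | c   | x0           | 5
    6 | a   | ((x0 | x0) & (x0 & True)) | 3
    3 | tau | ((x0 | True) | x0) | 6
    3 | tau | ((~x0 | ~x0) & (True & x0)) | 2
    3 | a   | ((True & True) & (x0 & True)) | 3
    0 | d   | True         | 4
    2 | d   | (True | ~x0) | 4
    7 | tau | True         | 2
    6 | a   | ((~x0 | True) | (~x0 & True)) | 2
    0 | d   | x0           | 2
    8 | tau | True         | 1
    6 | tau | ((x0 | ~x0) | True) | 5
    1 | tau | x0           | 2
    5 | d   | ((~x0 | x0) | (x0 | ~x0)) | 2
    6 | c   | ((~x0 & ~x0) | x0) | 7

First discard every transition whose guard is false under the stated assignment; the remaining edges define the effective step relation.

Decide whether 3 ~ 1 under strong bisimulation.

Answer: NOT BISIMILAR

Trace:
Refine partition for ~:
  π0 = {{0,1,2,3,4,5,6,7,8}}
  π1 = {{0,2,5},{1,7},{3},{4},{6},{8}}
  π2 = {{0},{1},{2},{3},{4},{5},{6},{7},{8}}
Fixed point at round 3; 9 class(es).
[3]={3}  [1]={1}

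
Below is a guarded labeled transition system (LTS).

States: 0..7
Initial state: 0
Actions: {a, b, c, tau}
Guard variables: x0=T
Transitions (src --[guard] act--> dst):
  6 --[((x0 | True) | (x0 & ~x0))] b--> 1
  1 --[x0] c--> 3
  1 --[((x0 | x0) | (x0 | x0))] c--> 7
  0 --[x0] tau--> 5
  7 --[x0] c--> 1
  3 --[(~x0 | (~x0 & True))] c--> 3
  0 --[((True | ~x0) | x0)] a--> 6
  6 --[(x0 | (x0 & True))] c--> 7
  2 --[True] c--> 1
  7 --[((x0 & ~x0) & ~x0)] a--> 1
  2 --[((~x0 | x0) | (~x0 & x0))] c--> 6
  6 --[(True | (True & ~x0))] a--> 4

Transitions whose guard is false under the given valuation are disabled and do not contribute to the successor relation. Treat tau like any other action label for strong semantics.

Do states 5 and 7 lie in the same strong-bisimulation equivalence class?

Answer: NOT BISIMILAR

Trace:
Bisimulation quotient by refinement:
  round 0: {{0,1,2,3,4,5,6,7}}
  round 1: {{0},{1,2,7},{3,4,5},{6}}
  round 2: {{0},{1},{2},{3,4,5},{6},{7}}
Fixed point at round 3; 6 class(es).
[5]={3,4,5}  [7]={7}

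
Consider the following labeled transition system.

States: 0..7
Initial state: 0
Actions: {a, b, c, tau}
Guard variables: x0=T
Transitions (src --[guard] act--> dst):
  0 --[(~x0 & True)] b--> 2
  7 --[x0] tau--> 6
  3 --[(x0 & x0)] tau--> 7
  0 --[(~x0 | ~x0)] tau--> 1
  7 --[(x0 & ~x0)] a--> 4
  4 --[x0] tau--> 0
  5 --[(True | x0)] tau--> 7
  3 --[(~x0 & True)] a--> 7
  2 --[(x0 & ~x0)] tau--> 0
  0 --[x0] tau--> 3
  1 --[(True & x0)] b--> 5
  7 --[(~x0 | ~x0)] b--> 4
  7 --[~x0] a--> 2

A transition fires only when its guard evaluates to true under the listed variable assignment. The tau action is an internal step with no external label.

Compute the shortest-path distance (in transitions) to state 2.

Layered search for 2:
  L0 = {0}
  L1 = {3}
  L2 = {7}
  L3 = {6}
2 never appears.

Answer: UNREACHABLE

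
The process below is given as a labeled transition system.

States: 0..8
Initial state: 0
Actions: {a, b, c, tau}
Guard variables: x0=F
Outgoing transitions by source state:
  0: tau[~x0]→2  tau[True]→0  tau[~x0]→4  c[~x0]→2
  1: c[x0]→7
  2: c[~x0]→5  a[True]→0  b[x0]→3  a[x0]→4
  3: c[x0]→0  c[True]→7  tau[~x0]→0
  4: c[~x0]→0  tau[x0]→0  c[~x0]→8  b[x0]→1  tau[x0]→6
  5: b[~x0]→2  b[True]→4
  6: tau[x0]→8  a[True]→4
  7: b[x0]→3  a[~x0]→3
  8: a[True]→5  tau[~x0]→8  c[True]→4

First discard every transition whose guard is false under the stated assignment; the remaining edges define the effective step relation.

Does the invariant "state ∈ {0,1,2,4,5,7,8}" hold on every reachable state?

Answer: INVARIANT HOLDS

Analysis:
Safe = {0,1,2,4,5,7,8}
R = {0,2,4,5,8}
  0: safe
  2: safe
  4: safe
  5: safe
  8: safe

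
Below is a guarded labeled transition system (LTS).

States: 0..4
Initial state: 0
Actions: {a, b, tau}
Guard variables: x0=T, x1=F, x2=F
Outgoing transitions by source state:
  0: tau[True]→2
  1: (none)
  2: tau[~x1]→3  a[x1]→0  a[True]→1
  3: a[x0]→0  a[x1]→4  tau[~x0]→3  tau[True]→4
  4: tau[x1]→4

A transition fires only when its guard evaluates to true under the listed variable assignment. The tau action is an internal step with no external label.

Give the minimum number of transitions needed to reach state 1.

Answer: 2

Analysis:
BFS to 1:
  depth 0: {0}
  depth 1: {2}
  depth 2: {1,3}
depth(1)=2, e.g. tau·a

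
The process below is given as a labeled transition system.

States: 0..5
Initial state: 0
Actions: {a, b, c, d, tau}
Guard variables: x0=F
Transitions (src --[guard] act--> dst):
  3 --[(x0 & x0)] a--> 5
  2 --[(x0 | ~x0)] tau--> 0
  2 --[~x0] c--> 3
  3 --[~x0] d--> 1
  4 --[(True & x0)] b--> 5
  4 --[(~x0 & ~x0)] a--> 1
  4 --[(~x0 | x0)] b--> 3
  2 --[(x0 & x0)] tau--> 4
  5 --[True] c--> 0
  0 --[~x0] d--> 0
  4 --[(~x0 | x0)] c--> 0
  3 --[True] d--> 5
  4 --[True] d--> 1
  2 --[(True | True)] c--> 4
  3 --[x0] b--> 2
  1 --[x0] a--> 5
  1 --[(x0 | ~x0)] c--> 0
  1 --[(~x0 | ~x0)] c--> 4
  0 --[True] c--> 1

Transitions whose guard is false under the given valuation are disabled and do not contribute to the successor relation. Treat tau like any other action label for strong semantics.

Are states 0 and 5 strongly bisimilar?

Bisimulation quotient by refinement:
  round 0: {{0,1,2,3,4,5}}
  round 1: {{0},{1,5},{2},{3},{4}}
  round 2: {{0},{1},{2},{3},{4},{5}}
Fixed point at round 3; 6 class(es).
[0]={0}  [5]={5}

Answer: NOT BISIMILAR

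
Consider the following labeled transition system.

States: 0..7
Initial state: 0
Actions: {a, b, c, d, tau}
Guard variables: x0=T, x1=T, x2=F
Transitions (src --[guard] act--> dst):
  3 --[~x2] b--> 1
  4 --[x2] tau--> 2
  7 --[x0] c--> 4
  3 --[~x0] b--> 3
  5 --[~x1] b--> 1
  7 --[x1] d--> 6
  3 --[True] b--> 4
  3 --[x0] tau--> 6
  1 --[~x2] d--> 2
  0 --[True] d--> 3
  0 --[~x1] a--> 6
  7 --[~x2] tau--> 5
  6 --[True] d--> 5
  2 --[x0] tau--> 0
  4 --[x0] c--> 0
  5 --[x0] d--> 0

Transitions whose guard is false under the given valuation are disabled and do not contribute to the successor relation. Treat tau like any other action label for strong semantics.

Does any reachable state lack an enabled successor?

Answer: DEADLOCK-FREE

Working:
R = {0,1,2,3,4,5,6}
  0: d→3  [1 exit(s)]
  1: d→2  [1 exit(s)]
  2: tau→0  [1 exit(s)]
  3: b→1  b→4  tau→6  [3 exit(s)]
  4: c→0  [1 exit(s)]
  5: d→0  [1 exit(s)]
  6: d→5  [1 exit(s)]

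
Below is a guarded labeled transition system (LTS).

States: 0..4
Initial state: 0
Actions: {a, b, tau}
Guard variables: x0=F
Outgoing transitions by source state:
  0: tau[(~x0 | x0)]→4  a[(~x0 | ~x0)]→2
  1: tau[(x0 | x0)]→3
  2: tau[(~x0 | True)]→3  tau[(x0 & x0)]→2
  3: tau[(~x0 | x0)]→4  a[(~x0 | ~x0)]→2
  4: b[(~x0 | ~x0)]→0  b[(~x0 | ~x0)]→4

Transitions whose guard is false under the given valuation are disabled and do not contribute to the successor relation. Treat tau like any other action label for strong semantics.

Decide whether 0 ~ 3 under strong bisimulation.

Answer: BISIMILAR

Trace:
Bisimulation quotient by refinement:
  π0 = {{0,1,2,3,4}}
  π1 = {{0,3},{1},{2},{4}}
4 equivalence class(es) (converged in 2)
class of 0: {0,3}; class of 3: {0,3}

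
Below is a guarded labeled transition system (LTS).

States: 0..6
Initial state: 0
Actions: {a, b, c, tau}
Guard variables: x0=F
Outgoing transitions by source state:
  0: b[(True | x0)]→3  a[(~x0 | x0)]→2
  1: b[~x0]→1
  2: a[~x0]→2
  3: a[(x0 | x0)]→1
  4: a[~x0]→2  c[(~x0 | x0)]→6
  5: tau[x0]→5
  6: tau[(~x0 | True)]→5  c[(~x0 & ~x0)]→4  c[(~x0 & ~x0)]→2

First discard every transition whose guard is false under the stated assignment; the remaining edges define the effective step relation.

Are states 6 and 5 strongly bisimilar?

Answer: NOT BISIMILAR

Trace:
Compute ~ classes (split until stable):
  P[0] = {{0,1,2,3,4,5,6}}
  P[1] = {{0},{1},{2},{3,5},{4},{6}}
Fixed point at round 2; 6 class(es).
6∈{6}, 5∈{3,5}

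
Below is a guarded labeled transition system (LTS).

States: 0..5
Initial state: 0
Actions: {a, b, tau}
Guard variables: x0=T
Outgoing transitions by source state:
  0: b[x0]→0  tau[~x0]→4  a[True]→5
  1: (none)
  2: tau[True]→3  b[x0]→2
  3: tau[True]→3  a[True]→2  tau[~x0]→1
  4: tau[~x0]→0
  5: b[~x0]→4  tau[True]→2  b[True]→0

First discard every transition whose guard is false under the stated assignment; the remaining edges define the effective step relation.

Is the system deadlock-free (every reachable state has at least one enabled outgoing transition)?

R = {0,2,3,5}
  0: a→5  b→0  [2 exit(s)]
  2: b→2  tau→3  [2 exit(s)]
  3: a→2  tau→3  [2 exit(s)]
  5: b→0  tau→2  [2 exit(s)]

Answer: DEADLOCK-FREE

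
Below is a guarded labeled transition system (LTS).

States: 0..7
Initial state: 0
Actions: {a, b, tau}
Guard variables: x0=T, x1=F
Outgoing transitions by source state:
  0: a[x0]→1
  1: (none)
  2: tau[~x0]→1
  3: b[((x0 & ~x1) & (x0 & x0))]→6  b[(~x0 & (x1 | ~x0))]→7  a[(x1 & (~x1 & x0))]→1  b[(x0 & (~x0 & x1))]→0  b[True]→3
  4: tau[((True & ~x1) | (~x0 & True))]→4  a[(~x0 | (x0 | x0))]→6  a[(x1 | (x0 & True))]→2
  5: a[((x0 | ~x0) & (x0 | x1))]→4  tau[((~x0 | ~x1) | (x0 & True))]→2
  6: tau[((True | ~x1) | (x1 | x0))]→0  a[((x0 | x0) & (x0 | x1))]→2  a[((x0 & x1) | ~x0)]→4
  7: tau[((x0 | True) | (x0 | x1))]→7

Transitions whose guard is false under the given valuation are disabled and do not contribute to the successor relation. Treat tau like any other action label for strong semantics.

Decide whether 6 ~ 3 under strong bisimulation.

Answer: NOT BISIMILAR

Working:
Refine partition for ~:
  π0 = {{0,1,2,3,4,5,6,7}}
  π1 = {{0},{1,2},{3},{4,5,6},{7}}
  π2 = {{0},{1,2},{3},{4},{5},{6},{7}}
Fixed point at round 3; 7 class(es).
6∈{6}, 3∈{3}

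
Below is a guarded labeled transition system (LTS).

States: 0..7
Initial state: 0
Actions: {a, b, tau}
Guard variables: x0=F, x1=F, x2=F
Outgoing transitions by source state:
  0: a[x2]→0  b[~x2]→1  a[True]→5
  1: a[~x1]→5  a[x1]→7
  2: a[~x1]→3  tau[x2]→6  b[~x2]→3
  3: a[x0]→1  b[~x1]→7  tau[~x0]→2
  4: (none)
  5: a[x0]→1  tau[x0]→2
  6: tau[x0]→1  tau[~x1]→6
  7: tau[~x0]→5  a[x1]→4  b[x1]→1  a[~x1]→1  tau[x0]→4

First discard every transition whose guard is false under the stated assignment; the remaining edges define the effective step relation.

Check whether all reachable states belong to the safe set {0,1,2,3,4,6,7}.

Answer: INVARIANT VIOLATED at state 5

Trace:
Inv-set: {0,1,2,3,4,6,7}
R = {0,1,5}
  0: ✓
  1: ✓
  5: VIOLATES
counterexample path to 5: a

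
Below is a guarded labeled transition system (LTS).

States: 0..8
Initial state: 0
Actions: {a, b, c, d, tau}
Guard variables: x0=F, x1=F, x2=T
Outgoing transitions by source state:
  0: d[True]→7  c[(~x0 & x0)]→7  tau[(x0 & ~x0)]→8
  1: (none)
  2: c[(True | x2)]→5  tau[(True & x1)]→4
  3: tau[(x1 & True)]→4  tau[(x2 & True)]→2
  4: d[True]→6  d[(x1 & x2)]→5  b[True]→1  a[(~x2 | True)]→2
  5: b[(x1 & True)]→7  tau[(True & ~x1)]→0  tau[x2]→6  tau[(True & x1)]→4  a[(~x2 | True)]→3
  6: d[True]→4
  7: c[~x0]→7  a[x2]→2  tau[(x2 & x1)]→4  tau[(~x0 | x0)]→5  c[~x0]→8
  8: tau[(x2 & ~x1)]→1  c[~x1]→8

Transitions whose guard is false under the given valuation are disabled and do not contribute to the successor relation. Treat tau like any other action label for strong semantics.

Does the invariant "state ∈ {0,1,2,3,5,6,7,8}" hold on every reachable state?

Safe = {0,1,2,3,5,6,7,8}
Reachable = {0,1,2,3,4,5,6,7,8}
  0: ✓
  1: ✓
  2: ✓
  3: ✓
  4: ✗ unsafe
  5: ✓
  6: ✓
  7: ✓
  8: ✓
witness against invariant: d·tau·tau·d → 4

Answer: INVARIANT VIOLATED at state 4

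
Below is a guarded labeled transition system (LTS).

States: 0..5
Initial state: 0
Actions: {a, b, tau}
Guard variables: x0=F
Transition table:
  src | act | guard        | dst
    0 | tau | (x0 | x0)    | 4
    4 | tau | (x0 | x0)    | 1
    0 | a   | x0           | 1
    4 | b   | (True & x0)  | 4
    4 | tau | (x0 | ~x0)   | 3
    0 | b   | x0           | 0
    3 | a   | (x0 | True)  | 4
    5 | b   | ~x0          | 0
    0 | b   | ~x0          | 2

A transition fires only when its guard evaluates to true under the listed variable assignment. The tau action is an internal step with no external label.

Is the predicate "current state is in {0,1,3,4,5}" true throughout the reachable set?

Answer: INVARIANT VIOLATED at state 2

Analysis:
Allowed set {0,1,3,4,5}
R = {0,2}
  0: ✓
  2: ✗ unsafe
witness against invariant: b → 2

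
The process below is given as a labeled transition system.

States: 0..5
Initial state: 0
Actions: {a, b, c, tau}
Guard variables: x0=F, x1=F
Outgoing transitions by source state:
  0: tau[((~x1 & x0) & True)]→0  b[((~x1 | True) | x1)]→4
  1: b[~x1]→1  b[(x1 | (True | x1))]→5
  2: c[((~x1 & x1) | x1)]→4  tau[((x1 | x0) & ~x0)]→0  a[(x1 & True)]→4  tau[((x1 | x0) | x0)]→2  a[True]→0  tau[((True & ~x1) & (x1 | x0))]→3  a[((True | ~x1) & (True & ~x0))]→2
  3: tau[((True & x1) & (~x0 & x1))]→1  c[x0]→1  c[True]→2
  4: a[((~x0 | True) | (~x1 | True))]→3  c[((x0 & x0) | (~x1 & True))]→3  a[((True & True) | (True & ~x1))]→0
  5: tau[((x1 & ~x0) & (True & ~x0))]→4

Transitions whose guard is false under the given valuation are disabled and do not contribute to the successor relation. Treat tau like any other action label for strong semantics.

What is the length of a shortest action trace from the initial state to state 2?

Answer: 3

Analysis:
Layered search for 2:
  L0 = {0}
  L1 = {4}
  L2 = {3}
  L3 = {2}
depth(2)=3, e.g. b·a·c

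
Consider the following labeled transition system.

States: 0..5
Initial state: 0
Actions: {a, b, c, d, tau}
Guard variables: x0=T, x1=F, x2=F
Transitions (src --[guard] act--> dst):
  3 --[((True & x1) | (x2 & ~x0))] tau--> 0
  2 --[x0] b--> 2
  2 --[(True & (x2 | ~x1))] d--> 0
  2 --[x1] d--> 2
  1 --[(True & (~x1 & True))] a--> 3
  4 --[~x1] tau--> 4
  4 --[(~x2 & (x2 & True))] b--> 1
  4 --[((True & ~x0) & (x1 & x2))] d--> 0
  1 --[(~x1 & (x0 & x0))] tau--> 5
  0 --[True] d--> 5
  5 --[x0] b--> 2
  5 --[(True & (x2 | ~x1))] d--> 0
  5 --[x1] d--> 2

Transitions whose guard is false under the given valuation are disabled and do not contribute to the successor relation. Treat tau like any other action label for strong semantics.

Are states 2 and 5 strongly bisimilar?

Answer: BISIMILAR

Working:
Bisimulation quotient by refinement:
  P[0] = {{0,1,2,3,4,5}}
  P[1] = {{0},{1},{2,5},{3},{4}}
stable after 2 split(s): 5 block(s)
[2]={2,5}  [5]={2,5}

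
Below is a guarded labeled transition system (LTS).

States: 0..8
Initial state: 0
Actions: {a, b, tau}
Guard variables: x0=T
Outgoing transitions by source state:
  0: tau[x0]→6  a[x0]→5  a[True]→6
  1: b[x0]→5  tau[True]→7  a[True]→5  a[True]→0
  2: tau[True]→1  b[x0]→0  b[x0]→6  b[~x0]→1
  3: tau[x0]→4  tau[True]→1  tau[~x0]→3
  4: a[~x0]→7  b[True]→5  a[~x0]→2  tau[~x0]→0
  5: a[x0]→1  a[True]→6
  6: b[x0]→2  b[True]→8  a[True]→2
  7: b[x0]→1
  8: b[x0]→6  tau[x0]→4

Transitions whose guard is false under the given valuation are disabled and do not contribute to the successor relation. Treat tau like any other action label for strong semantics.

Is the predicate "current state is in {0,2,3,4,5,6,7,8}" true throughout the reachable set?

Answer: INVARIANT VIOLATED at state 1

Working:
Allowed set {0,2,3,4,5,6,7,8}
Reach set: {0,1,2,4,5,6,7,8}
  0: safe
  1: outside
  2: safe
  4: safe
  5: safe
  6: safe
  7: safe
  8: safe
reach 1 via a·a — violates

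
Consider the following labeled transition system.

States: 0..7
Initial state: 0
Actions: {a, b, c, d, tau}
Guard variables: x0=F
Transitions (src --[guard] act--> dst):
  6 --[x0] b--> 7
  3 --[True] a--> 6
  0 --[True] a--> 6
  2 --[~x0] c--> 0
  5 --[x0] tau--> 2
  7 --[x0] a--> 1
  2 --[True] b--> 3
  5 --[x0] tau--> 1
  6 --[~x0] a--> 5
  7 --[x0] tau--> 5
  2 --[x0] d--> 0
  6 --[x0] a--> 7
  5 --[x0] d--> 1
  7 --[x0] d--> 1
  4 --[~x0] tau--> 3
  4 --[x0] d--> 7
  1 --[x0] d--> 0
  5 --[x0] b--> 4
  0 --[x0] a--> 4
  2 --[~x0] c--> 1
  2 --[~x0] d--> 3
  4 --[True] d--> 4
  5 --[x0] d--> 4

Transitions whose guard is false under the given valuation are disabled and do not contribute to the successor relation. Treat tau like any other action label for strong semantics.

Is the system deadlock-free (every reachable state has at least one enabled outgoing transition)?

R = {0,5,6}
  0: a→6  [deg 1]
  5: ∅  [STUCK]
  6: a→5  [deg 1]
Path to 5: a·a

Answer: DEADLOCK at state 5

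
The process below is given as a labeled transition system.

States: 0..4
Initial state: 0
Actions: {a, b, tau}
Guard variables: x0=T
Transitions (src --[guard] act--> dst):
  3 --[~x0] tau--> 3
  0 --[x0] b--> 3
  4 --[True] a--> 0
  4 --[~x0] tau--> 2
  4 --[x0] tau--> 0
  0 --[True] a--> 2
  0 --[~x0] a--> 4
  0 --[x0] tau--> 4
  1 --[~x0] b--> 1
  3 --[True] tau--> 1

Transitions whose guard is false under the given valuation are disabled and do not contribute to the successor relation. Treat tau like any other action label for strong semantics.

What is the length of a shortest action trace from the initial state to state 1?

Answer: 2

Analysis:
Layered search for 1:
  depth 0: {0}
  depth 1: {2,3,4}
  depth 2: {1}
1 enters at depth 2; path b·tau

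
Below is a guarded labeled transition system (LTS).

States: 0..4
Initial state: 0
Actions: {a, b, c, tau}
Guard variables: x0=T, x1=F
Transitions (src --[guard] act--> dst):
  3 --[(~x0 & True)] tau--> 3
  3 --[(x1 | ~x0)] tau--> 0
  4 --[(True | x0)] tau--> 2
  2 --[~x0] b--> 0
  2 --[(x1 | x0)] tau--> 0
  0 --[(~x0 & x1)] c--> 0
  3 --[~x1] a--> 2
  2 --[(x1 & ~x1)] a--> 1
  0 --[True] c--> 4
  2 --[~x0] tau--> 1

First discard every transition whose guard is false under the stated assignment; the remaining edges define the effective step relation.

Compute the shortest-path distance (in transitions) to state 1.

Answer: UNREACHABLE

Working:
Breadth-first toward 1:
  L0 = {0}
  L1 = {4}
  L2 = {2}
1 never appears.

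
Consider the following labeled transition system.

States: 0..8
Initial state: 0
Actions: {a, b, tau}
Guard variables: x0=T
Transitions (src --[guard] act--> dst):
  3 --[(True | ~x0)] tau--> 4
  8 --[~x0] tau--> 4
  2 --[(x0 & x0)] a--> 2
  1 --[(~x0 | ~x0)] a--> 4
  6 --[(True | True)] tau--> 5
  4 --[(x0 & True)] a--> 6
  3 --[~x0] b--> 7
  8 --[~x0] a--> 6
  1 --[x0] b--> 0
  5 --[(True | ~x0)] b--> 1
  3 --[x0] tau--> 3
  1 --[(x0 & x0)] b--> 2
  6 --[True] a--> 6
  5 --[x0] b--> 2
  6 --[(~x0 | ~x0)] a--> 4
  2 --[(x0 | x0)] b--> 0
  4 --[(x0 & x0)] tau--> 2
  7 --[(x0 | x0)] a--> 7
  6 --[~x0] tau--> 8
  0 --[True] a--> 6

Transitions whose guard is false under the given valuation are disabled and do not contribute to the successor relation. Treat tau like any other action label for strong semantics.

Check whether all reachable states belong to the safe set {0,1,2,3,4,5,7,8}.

Safe = {0,1,2,3,4,5,7,8}
R = {0,1,2,5,6}
  0: safe
  1: safe
  2: safe
  5: safe
  6: VIOLATES
witness against invariant: a → 6

Answer: INVARIANT VIOLATED at state 6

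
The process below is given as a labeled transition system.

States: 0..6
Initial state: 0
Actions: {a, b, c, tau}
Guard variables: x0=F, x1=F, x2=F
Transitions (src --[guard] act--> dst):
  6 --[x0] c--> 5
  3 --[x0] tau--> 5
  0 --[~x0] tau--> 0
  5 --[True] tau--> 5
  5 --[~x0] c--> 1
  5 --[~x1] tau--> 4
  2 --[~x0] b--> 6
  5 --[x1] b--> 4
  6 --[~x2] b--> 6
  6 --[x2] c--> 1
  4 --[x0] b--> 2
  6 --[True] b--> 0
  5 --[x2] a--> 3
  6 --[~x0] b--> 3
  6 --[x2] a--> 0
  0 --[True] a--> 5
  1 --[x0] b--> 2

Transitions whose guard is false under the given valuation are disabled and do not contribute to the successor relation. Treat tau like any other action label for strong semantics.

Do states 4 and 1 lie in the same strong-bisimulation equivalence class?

Answer: BISIMILAR

Analysis:
Compute ~ classes (split until stable):
  P[0] = {{0,1,2,3,4,5,6}}
  P[1] = {{0},{1,3,4},{2,6},{5}}
  P[2] = {{0},{1,3,4},{2},{5},{6}}
Fixed point at round 3; 5 class(es).
class of 4: {1,3,4}; class of 1: {1,3,4}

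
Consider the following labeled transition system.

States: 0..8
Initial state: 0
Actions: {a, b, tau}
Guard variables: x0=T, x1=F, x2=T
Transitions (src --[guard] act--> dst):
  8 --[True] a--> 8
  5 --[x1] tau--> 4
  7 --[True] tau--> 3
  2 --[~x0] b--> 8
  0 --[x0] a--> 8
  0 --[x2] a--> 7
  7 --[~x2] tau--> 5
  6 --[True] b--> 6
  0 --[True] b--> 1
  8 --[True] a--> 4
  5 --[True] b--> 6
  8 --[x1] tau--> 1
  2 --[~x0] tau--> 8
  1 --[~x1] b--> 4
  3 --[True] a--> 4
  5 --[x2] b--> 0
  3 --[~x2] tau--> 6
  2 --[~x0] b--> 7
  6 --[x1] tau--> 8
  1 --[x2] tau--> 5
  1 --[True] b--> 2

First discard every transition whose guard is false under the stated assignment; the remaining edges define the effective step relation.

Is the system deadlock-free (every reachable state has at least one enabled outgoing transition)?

Answer: DEADLOCK at state 2

Working:
Reachable = {0,1,2,3,4,5,6,7,8}
  0: a→7  a→8  b→1  [3 exit(s)]
  1: b→2  b→4  tau→5  [3 exit(s)]
  2: ∅  [no exit]
  3: a→4  [1 exit(s)]
  4: ∅  [no exit]
  5: b→0  b→6  [2 exit(s)]
  6: b→6  [1 exit(s)]
  7: tau→3  [1 exit(s)]
  8: a→4  a→8  [2 exit(s)]
witness 2: b·b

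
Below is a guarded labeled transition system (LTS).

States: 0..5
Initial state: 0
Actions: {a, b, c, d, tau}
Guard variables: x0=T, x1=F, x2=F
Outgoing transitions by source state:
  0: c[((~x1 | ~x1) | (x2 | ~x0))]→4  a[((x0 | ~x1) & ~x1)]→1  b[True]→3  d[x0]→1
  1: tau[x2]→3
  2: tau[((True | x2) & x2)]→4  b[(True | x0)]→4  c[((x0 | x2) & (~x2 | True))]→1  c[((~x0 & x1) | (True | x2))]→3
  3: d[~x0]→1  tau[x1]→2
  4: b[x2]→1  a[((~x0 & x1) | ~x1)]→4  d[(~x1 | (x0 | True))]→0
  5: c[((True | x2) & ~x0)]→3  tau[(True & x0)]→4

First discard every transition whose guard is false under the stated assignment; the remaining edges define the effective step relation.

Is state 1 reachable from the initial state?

Answer: REACHABLE

Working:
Guard filter leaves 10 enabled edge(s).
Layer 0: {0}
Layer 1: {1,3,4}  cumulative {0,1,3,4}
Reachable = {0,1,3,4}
trace reaching 1: a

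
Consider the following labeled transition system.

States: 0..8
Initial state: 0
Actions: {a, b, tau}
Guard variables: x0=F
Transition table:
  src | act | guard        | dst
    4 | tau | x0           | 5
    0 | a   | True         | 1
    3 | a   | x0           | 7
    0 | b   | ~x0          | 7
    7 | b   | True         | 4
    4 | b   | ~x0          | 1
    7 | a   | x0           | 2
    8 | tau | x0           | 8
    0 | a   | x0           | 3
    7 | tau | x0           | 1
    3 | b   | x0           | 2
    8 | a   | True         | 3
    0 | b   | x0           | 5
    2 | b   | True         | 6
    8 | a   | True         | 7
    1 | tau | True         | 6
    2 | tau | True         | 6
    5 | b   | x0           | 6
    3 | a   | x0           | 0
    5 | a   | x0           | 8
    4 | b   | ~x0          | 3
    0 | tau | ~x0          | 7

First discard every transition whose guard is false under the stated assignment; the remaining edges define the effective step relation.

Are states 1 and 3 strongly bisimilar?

Bisimulation quotient by refinement:
  π0 = {{0,1,2,3,4,5,6,7,8}}
  π1 = {{0},{1},{2},{3,5,6},{4,7},{8}}
  π2 = {{0},{1},{2},{3,5,6},{4},{7},{8}}
Fixed point at round 3; 7 class(es).
1∈{1}, 3∈{3,5,6}

Answer: NOT BISIMILAR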